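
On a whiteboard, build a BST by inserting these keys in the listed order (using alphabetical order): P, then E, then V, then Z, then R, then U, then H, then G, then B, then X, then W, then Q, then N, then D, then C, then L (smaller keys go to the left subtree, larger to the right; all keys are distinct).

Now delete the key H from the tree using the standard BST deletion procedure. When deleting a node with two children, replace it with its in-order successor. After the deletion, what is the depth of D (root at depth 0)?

3

P: root
E: left child of P (depth 1)
V: right child of P (depth 1)
Z: right child of V (depth 2)
R: left child of V (depth 2)
U: right child of R (depth 3)
H: right child of E (depth 2)
G: left child of H (depth 3)
B: left child of E (depth 2)
X: left child of Z (depth 3)
W: left child of X (depth 4)
Q: left child of R (depth 3)
N: right child of H (depth 3)
D: right child of B (depth 3)
C: left child of D (depth 4)
L: left child of N (depth 4)

Delete H (two children — replace with in-order successor).
After deletion, path to D: P → E → B → D.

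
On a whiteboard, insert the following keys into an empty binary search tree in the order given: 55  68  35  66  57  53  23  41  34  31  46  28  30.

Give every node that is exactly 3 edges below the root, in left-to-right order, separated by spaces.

Resulting structure (node: left, right):
  55: L=35, R=68
  68: L=66, R=–
  35: L=23, R=53
  66: L=57, R=–
  57: L=–, R=–
  53: L=41, R=–
  23: L=–, R=34
  41: L=–, R=46
  34: L=31, R=–
  31: L=28, R=–
  46: L=–, R=–
  28: L=–, R=30
  30: L=–, R=–

34 41 57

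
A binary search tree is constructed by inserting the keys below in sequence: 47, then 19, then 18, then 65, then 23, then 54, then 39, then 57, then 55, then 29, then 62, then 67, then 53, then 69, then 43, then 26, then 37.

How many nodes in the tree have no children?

Insert 47: tree is empty, so 47 becomes the root.
Insert 19: 19 < 47 → go left. Place as left child of 47.
Insert 18: 18 < 47 → go left; 18 < 19 → go left. Place as left child of 19.
Insert 65: 65 > 47 → go right. Place as right child of 47.
Insert 23: 23 < 47 → go left; 23 > 19 → go right. Place as right child of 19.
Insert 54: 54 > 47 → go right; 54 < 65 → go left. Place as left child of 65.
Insert 39: 39 < 47 → go left; 39 > 19 → go right; 39 > 23 → go right. Place as right child of 23.
Insert 57: 57 > 47 → go right; 57 < 65 → go left; 57 > 54 → go right. Place as right child of 54.
Insert 55: 55 > 47 → go right; 55 < 65 → go left; 55 > 54 → go right; 55 < 57 → go left. Place as left child of 57.
Insert 29: 29 < 47 → go left; 29 > 19 → go right; 29 > 23 → go right; 29 < 39 → go left. Place as left child of 39.
Insert 62: 62 > 47 → go right; 62 < 65 → go left; 62 > 54 → go right; 62 > 57 → go right. Place as right child of 57.
Insert 67: 67 > 47 → go right; 67 > 65 → go right. Place as right child of 65.
Insert 53: 53 > 47 → go right; 53 < 65 → go left; 53 < 54 → go left. Place as left child of 54.
Insert 69: 69 > 47 → go right; 69 > 65 → go right; 69 > 67 → go right. Place as right child of 67.
Insert 43: 43 < 47 → go left; 43 > 19 → go right; 43 > 23 → go right; 43 > 39 → go right. Place as right child of 39.
Insert 26: 26 < 47 → go left; 26 > 19 → go right; 26 > 23 → go right; 26 < 39 → go left; 26 < 29 → go left. Place as left child of 29.
Insert 37: 37 < 47 → go left; 37 > 19 → go right; 37 > 23 → go right; 37 < 39 → go left; 37 > 29 → go right. Place as right child of 29.

Leaves: 18, 26, 37, 43, 53, 55, 62, 69 — 8 in total.

8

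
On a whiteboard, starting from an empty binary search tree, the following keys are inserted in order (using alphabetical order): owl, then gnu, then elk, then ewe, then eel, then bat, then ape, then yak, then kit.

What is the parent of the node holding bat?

eel

Insert owl: tree is empty, so owl becomes the root.
Insert gnu: gnu < owl → go left. Place as left child of owl.
Insert elk: elk < owl → go left; elk < gnu → go left. Place as left child of gnu.
Insert ewe: ewe < owl → go left; ewe < gnu → go left; ewe > elk → go right. Place as right child of elk.
Insert eel: eel < owl → go left; eel < gnu → go left; eel < elk → go left. Place as left child of elk.
Insert bat: bat < owl → go left; bat < gnu → go left; bat < elk → go left; bat < eel → go left. Place as left child of eel.
Insert ape: ape < owl → go left; ape < gnu → go left; ape < elk → go left; ape < eel → go left; ape < bat → go left. Place as left child of bat.
Insert yak: yak > owl → go right. Place as right child of owl.
Insert kit: kit < owl → go left; kit > gnu → go right. Place as right child of gnu.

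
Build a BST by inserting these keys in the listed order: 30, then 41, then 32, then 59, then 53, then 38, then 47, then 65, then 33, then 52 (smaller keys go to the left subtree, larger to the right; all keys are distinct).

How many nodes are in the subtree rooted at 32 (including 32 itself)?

3

Insert 30: tree is empty, so 30 becomes the root.
Insert 41: 41 > 30 → go right. Place as right child of 30.
Insert 32: 32 > 30 → go right; 32 < 41 → go left. Place as left child of 41.
Insert 59: 59 > 30 → go right; 59 > 41 → go right. Place as right child of 41.
Insert 53: 53 > 30 → go right; 53 > 41 → go right; 53 < 59 → go left. Place as left child of 59.
Insert 38: 38 > 30 → go right; 38 < 41 → go left; 38 > 32 → go right. Place as right child of 32.
Insert 47: 47 > 30 → go right; 47 > 41 → go right; 47 < 59 → go left; 47 < 53 → go left. Place as left child of 53.
Insert 65: 65 > 30 → go right; 65 > 41 → go right; 65 > 59 → go right. Place as right child of 59.
Insert 33: 33 > 30 → go right; 33 < 41 → go left; 33 > 32 → go right; 33 < 38 → go left. Place as left child of 38.
Insert 52: 52 > 30 → go right; 52 > 41 → go right; 52 < 59 → go left; 52 < 53 → go left; 52 > 47 → go right. Place as right child of 47.

Subtree rooted at 32 contains: 32, 38, 33 — 3 nodes.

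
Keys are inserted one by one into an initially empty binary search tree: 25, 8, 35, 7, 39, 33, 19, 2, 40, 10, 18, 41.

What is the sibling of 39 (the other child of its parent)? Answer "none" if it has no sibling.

33

25: root
8: left child of 25 (depth 1)
35: right child of 25 (depth 1)
7: left child of 8 (depth 2)
39: right child of 35 (depth 2)
33: left child of 35 (depth 2)
19: right child of 8 (depth 2)
2: left child of 7 (depth 3)
40: right child of 39 (depth 3)
10: left child of 19 (depth 3)
18: right child of 10 (depth 4)
41: right child of 40 (depth 4)

39's parent is 35; the other child of 35 is 33.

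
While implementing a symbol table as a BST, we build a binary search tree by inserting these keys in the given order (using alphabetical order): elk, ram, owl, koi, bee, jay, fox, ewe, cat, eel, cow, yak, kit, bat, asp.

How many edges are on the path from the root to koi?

Insert elk: tree is empty, so elk becomes the root.
Insert ram: ram > elk → go right. Place as right child of elk.
Insert owl: owl > elk → go right; owl < ram → go left. Place as left child of ram.
Insert koi: koi > elk → go right; koi < ram → go left; koi < owl → go left. Place as left child of owl.
Insert bee: bee < elk → go left. Place as left child of elk.
Insert jay: jay > elk → go right; jay < ram → go left; jay < owl → go left; jay < koi → go left. Place as left child of koi.
Insert fox: fox > elk → go right; fox < ram → go left; fox < owl → go left; fox < koi → go left; fox < jay → go left. Place as left child of jay.
Insert ewe: ewe > elk → go right; ewe < ram → go left; ewe < owl → go left; ewe < koi → go left; ewe < jay → go left; ewe < fox → go left. Place as left child of fox.
Insert cat: cat < elk → go left; cat > bee → go right. Place as right child of bee.
Insert eel: eel < elk → go left; eel > bee → go right; eel > cat → go right. Place as right child of cat.
Insert cow: cow < elk → go left; cow > bee → go right; cow > cat → go right; cow < eel → go left. Place as left child of eel.
Insert yak: yak > elk → go right; yak > ram → go right. Place as right child of ram.
Insert kit: kit > elk → go right; kit < ram → go left; kit < owl → go left; kit < koi → go left; kit > jay → go right. Place as right child of jay.
Insert bat: bat < elk → go left; bat < bee → go left. Place as left child of bee.
Insert asp: asp < elk → go left; asp < bee → go left; asp < bat → go left. Place as left child of bat.

Path to koi: elk → ram → owl → koi, which is 3 edges.

3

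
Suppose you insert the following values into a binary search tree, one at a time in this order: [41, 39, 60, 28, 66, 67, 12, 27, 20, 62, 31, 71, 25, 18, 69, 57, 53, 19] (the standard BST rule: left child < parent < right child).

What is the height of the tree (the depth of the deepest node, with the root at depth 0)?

Resulting structure (node: left, right):
  41: L=39, R=60
  39: L=28, R=–
  60: L=57, R=66
  28: L=12, R=31
  66: L=62, R=67
  67: L=–, R=71
  12: L=–, R=27
  27: L=20, R=–
  20: L=18, R=25
  62: L=–, R=–
  31: L=–, R=–
  71: L=69, R=–
  25: L=–, R=–
  18: L=–, R=19
  69: L=–, R=–
  57: L=53, R=–
  53: L=–, R=–
  19: L=–, R=–

The deepest node is 19 at depth 7.

7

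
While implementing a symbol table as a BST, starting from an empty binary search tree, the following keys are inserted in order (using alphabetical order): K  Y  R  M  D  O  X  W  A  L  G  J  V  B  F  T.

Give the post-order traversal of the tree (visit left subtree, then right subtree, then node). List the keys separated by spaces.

B A F J G D L O M T V W X R Y K

K: root
Y: right child of K (depth 1)
R: left child of Y (depth 2)
M: left child of R (depth 3)
D: left child of K (depth 1)
O: right child of M (depth 4)
X: right child of R (depth 3)
W: left child of X (depth 4)
A: left child of D (depth 2)
L: left child of M (depth 4)
G: right child of D (depth 2)
J: right child of G (depth 3)
V: left child of W (depth 5)
B: right child of A (depth 3)
F: left child of G (depth 3)
T: left child of V (depth 6)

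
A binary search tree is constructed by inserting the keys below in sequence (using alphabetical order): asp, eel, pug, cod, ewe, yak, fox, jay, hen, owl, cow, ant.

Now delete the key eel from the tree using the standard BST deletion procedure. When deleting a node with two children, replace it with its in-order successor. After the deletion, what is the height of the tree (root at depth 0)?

asp: root
eel: right child of asp (depth 1)
pug: right child of eel (depth 2)
cod: left child of eel (depth 2)
ewe: left child of pug (depth 3)
yak: right child of pug (depth 3)
fox: right child of ewe (depth 4)
jay: right child of fox (depth 5)
hen: left child of jay (depth 6)
owl: right child of jay (depth 6)
cow: right child of cod (depth 3)
ant: left child of asp (depth 1)

Delete eel (two children — replace with in-order successor).
After deletion, deepest node is hen at depth 5.

5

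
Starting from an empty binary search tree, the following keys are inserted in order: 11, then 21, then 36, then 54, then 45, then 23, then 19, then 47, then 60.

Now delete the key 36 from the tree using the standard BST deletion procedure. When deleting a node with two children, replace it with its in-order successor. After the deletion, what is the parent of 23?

45

Insert 11: tree is empty, so 11 becomes the root.
Insert 21: 21 > 11 → go right. Place as right child of 11.
Insert 36: 36 > 11 → go right; 36 > 21 → go right. Place as right child of 21.
Insert 54: 54 > 11 → go right; 54 > 21 → go right; 54 > 36 → go right. Place as right child of 36.
Insert 45: 45 > 11 → go right; 45 > 21 → go right; 45 > 36 → go right; 45 < 54 → go left. Place as left child of 54.
Insert 23: 23 > 11 → go right; 23 > 21 → go right; 23 < 36 → go left. Place as left child of 36.
Insert 19: 19 > 11 → go right; 19 < 21 → go left. Place as left child of 21.
Insert 47: 47 > 11 → go right; 47 > 21 → go right; 47 > 36 → go right; 47 < 54 → go left; 47 > 45 → go right. Place as right child of 45.
Insert 60: 60 > 11 → go right; 60 > 21 → go right; 60 > 36 → go right; 60 > 54 → go right. Place as right child of 54.

Delete 36 (two children — replace with in-order successor).
After deletion, 23's parent is 45.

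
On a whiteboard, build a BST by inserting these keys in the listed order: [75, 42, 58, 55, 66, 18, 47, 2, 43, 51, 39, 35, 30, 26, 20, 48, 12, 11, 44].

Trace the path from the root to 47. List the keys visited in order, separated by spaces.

75 42 58 55 47

Resulting structure (node: left, right):
  75: L=42, R=–
  42: L=18, R=58
  58: L=55, R=66
  55: L=47, R=–
  66: L=–, R=–
  18: L=2, R=39
  47: L=43, R=51
  2: L=–, R=12
  43: L=–, R=44
  51: L=48, R=–
  39: L=35, R=–
  35: L=30, R=–
  30: L=26, R=–
  26: L=20, R=–
  20: L=–, R=–
  48: L=–, R=–
  12: L=11, R=–
  11: L=–, R=–
  44: L=–, R=–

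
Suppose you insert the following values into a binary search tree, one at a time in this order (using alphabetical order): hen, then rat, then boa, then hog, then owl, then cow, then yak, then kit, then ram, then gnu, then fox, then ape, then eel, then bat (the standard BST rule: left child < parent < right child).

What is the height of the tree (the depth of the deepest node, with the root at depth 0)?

5

Insert hen: tree is empty, so hen becomes the root.
Insert rat: rat > hen → go right. Place as right child of hen.
Insert boa: boa < hen → go left. Place as left child of hen.
Insert hog: hog > hen → go right; hog < rat → go left. Place as left child of rat.
Insert owl: owl > hen → go right; owl < rat → go left; owl > hog → go right. Place as right child of hog.
Insert cow: cow < hen → go left; cow > boa → go right. Place as right child of boa.
Insert yak: yak > hen → go right; yak > rat → go right. Place as right child of rat.
Insert kit: kit > hen → go right; kit < rat → go left; kit > hog → go right; kit < owl → go left. Place as left child of owl.
Insert ram: ram > hen → go right; ram < rat → go left; ram > hog → go right; ram > owl → go right. Place as right child of owl.
Insert gnu: gnu < hen → go left; gnu > boa → go right; gnu > cow → go right. Place as right child of cow.
Insert fox: fox < hen → go left; fox > boa → go right; fox > cow → go right; fox < gnu → go left. Place as left child of gnu.
Insert ape: ape < hen → go left; ape < boa → go left. Place as left child of boa.
Insert eel: eel < hen → go left; eel > boa → go right; eel > cow → go right; eel < gnu → go left; eel < fox → go left. Place as left child of fox.
Insert bat: bat < hen → go left; bat < boa → go left; bat > ape → go right. Place as right child of ape.

The deepest node is eel at depth 5.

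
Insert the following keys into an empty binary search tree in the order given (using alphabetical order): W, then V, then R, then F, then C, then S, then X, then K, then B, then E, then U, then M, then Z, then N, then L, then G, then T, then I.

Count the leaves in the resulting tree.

Resulting structure (node: left, right):
  W: L=V, R=X
  V: L=R, R=–
  R: L=F, R=S
  F: L=C, R=K
  C: L=B, R=E
  S: L=–, R=U
  X: L=–, R=Z
  K: L=G, R=M
  B: L=–, R=–
  E: L=–, R=–
  U: L=T, R=–
  M: L=L, R=N
  Z: L=–, R=–
  N: L=–, R=–
  L: L=–, R=–
  G: L=–, R=I
  T: L=–, R=–
  I: L=–, R=–

Leaves: B, E, I, L, N, T, Z — 7 in total.

7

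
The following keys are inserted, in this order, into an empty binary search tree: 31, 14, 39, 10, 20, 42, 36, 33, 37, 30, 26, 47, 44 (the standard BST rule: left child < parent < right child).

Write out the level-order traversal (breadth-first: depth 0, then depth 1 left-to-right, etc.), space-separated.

Insert 31: tree is empty, so 31 becomes the root.
Insert 14: 14 < 31 → go left. Place as left child of 31.
Insert 39: 39 > 31 → go right. Place as right child of 31.
Insert 10: 10 < 31 → go left; 10 < 14 → go left. Place as left child of 14.
Insert 20: 20 < 31 → go left; 20 > 14 → go right. Place as right child of 14.
Insert 42: 42 > 31 → go right; 42 > 39 → go right. Place as right child of 39.
Insert 36: 36 > 31 → go right; 36 < 39 → go left. Place as left child of 39.
Insert 33: 33 > 31 → go right; 33 < 39 → go left; 33 < 36 → go left. Place as left child of 36.
Insert 37: 37 > 31 → go right; 37 < 39 → go left; 37 > 36 → go right. Place as right child of 36.
Insert 30: 30 < 31 → go left; 30 > 14 → go right; 30 > 20 → go right. Place as right child of 20.
Insert 26: 26 < 31 → go left; 26 > 14 → go right; 26 > 20 → go right; 26 < 30 → go left. Place as left child of 30.
Insert 47: 47 > 31 → go right; 47 > 39 → go right; 47 > 42 → go right. Place as right child of 42.
Insert 44: 44 > 31 → go right; 44 > 39 → go right; 44 > 42 → go right; 44 < 47 → go left. Place as left child of 47.

31 14 39 10 20 36 42 30 33 37 47 26 44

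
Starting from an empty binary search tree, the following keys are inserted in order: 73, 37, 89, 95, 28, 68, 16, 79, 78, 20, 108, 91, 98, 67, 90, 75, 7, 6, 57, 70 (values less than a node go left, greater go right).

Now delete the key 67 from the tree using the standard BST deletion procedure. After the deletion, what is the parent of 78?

79

73: root
37: left child of 73 (depth 1)
89: right child of 73 (depth 1)
95: right child of 89 (depth 2)
28: left child of 37 (depth 2)
68: right child of 37 (depth 2)
16: left child of 28 (depth 3)
79: left child of 89 (depth 2)
78: left child of 79 (depth 3)
20: right child of 16 (depth 4)
108: right child of 95 (depth 3)
91: left child of 95 (depth 3)
98: left child of 108 (depth 4)
67: left child of 68 (depth 3)
90: left child of 91 (depth 4)
75: left child of 78 (depth 4)
7: left child of 16 (depth 4)
6: left child of 7 (depth 5)
57: left child of 67 (depth 4)
70: right child of 68 (depth 3)

Delete 67 (at most one child — splice it out).
After deletion, 78's parent is 79.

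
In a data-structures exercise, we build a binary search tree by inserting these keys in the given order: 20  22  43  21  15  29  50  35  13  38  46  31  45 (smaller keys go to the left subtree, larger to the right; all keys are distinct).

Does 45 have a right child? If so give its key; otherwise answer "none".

none

20: root
22: right child of 20 (depth 1)
43: right child of 22 (depth 2)
21: left child of 22 (depth 2)
15: left child of 20 (depth 1)
29: left child of 43 (depth 3)
50: right child of 43 (depth 3)
35: right child of 29 (depth 4)
13: left child of 15 (depth 2)
38: right child of 35 (depth 5)
46: left child of 50 (depth 4)
31: left child of 35 (depth 5)
45: left child of 46 (depth 5)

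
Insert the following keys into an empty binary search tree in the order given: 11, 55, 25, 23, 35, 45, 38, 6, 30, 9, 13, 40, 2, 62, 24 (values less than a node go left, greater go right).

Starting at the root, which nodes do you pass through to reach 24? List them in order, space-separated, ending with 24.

Insert 11: tree is empty, so 11 becomes the root.
Insert 55: 55 > 11 → go right. Place as right child of 11.
Insert 25: 25 > 11 → go right; 25 < 55 → go left. Place as left child of 55.
Insert 23: 23 > 11 → go right; 23 < 55 → go left; 23 < 25 → go left. Place as left child of 25.
Insert 35: 35 > 11 → go right; 35 < 55 → go left; 35 > 25 → go right. Place as right child of 25.
Insert 45: 45 > 11 → go right; 45 < 55 → go left; 45 > 25 → go right; 45 > 35 → go right. Place as right child of 35.
Insert 38: 38 > 11 → go right; 38 < 55 → go left; 38 > 25 → go right; 38 > 35 → go right; 38 < 45 → go left. Place as left child of 45.
Insert 6: 6 < 11 → go left. Place as left child of 11.
Insert 30: 30 > 11 → go right; 30 < 55 → go left; 30 > 25 → go right; 30 < 35 → go left. Place as left child of 35.
Insert 9: 9 < 11 → go left; 9 > 6 → go right. Place as right child of 6.
Insert 13: 13 > 11 → go right; 13 < 55 → go left; 13 < 25 → go left; 13 < 23 → go left. Place as left child of 23.
Insert 40: 40 > 11 → go right; 40 < 55 → go left; 40 > 25 → go right; 40 > 35 → go right; 40 < 45 → go left; 40 > 38 → go right. Place as right child of 38.
Insert 2: 2 < 11 → go left; 2 < 6 → go left. Place as left child of 6.
Insert 62: 62 > 11 → go right; 62 > 55 → go right. Place as right child of 55.
Insert 24: 24 > 11 → go right; 24 < 55 → go left; 24 < 25 → go left; 24 > 23 → go right. Place as right child of 23.

11 55 25 23 24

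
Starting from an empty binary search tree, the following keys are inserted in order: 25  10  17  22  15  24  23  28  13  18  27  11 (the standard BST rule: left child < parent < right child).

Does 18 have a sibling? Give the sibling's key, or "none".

Insert 25: tree is empty, so 25 becomes the root.
Insert 10: 10 < 25 → go left. Place as left child of 25.
Insert 17: 17 < 25 → go left; 17 > 10 → go right. Place as right child of 10.
Insert 22: 22 < 25 → go left; 22 > 10 → go right; 22 > 17 → go right. Place as right child of 17.
Insert 15: 15 < 25 → go left; 15 > 10 → go right; 15 < 17 → go left. Place as left child of 17.
Insert 24: 24 < 25 → go left; 24 > 10 → go right; 24 > 17 → go right; 24 > 22 → go right. Place as right child of 22.
Insert 23: 23 < 25 → go left; 23 > 10 → go right; 23 > 17 → go right; 23 > 22 → go right; 23 < 24 → go left. Place as left child of 24.
Insert 28: 28 > 25 → go right. Place as right child of 25.
Insert 13: 13 < 25 → go left; 13 > 10 → go right; 13 < 17 → go left; 13 < 15 → go left. Place as left child of 15.
Insert 18: 18 < 25 → go left; 18 > 10 → go right; 18 > 17 → go right; 18 < 22 → go left. Place as left child of 22.
Insert 27: 27 > 25 → go right; 27 < 28 → go left. Place as left child of 28.
Insert 11: 11 < 25 → go left; 11 > 10 → go right; 11 < 17 → go left; 11 < 15 → go left; 11 < 13 → go left. Place as left child of 13.

18's parent is 22; the other child of 22 is 24.

24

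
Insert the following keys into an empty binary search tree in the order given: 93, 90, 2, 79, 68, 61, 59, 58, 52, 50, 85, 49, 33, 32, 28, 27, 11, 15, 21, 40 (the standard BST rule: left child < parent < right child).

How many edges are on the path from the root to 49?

Insert 93: tree is empty, so 93 becomes the root.
Insert 90: 90 < 93 → go left. Place as left child of 93.
Insert 2: 2 < 93 → go left; 2 < 90 → go left. Place as left child of 90.
Insert 79: 79 < 93 → go left; 79 < 90 → go left; 79 > 2 → go right. Place as right child of 2.
Insert 68: 68 < 93 → go left; 68 < 90 → go left; 68 > 2 → go right; 68 < 79 → go left. Place as left child of 79.
Insert 61: 61 < 93 → go left; 61 < 90 → go left; 61 > 2 → go right; 61 < 79 → go left; 61 < 68 → go left. Place as left child of 68.
Insert 59: 59 < 93 → go left; 59 < 90 → go left; 59 > 2 → go right; 59 < 79 → go left; 59 < 68 → go left; 59 < 61 → go left. Place as left child of 61.
Insert 58: 58 < 93 → go left; 58 < 90 → go left; 58 > 2 → go right; 58 < 79 → go left; 58 < 68 → go left; 58 < 61 → go left; 58 < 59 → go left. Place as left child of 59.
Insert 52: 52 < 93 → go left; 52 < 90 → go left; 52 > 2 → go right; 52 < 79 → go left; 52 < 68 → go left; 52 < 61 → go left; 52 < 59 → go left; 52 < 58 → go left. Place as left child of 58.
Insert 50: 50 < 93 → go left; 50 < 90 → go left; 50 > 2 → go right; 50 < 79 → go left; 50 < 68 → go left; 50 < 61 → go left; 50 < 59 → go left; 50 < 58 → go left; 50 < 52 → go left. Place as left child of 52.
Insert 85: 85 < 93 → go left; 85 < 90 → go left; 85 > 2 → go right; 85 > 79 → go right. Place as right child of 79.
Insert 49: 49 < 93 → go left; 49 < 90 → go left; 49 > 2 → go right; 49 < 79 → go left; 49 < 68 → go left; 49 < 61 → go left; 49 < 59 → go left; 49 < 58 → go left; 49 < 52 → go left; 49 < 50 → go left. Place as left child of 50.
Insert 33: 33 < 93 → go left; 33 < 90 → go left; 33 > 2 → go right; 33 < 79 → go left; 33 < 68 → go left; 33 < 61 → go left; 33 < 59 → go left; 33 < 58 → go left; 33 < 52 → go left; 33 < 50 → go left; 33 < 49 → go left. Place as left child of 49.
Insert 32: 32 < 93 → go left; 32 < 90 → go left; 32 > 2 → go right; 32 < 79 → go left; 32 < 68 → go left; 32 < 61 → go left; 32 < 59 → go left; 32 < 58 → go left; 32 < 52 → go left; 32 < 50 → go left; 32 < 49 → go left; 32 < 33 → go left. Place as left child of 33.
Insert 28: 28 < 93 → go left; 28 < 90 → go left; 28 > 2 → go right; 28 < 79 → go left; 28 < 68 → go left; 28 < 61 → go left; 28 < 59 → go left; 28 < 58 → go left; 28 < 52 → go left; 28 < 50 → go left; 28 < 49 → go left; 28 < 33 → go left; 28 < 32 → go left. Place as left child of 32.
Insert 27: 27 < 93 → go left; 27 < 90 → go left; 27 > 2 → go right; 27 < 79 → go left; 27 < 68 → go left; 27 < 61 → go left; 27 < 59 → go left; 27 < 58 → go left; 27 < 52 → go left; 27 < 50 → go left; 27 < 49 → go left; 27 < 33 → go left; 27 < 32 → go left; 27 < 28 → go left. Place as left child of 28.
Insert 11: 11 < 93 → go left; 11 < 90 → go left; 11 > 2 → go right; 11 < 79 → go left; 11 < 68 → go left; 11 < 61 → go left; 11 < 59 → go left; 11 < 58 → go left; 11 < 52 → go left; 11 < 50 → go left; 11 < 49 → go left; 11 < 33 → go left; 11 < 32 → go left; 11 < 28 → go left; 11 < 27 → go left. Place as left child of 27.
Insert 15: 15 < 93 → go left; 15 < 90 → go left; 15 > 2 → go right; 15 < 79 → go left; 15 < 68 → go left; 15 < 61 → go left; 15 < 59 → go left; 15 < 58 → go left; 15 < 52 → go left; 15 < 50 → go left; 15 < 49 → go left; 15 < 33 → go left; 15 < 32 → go left; 15 < 28 → go left; 15 < 27 → go left; 15 > 11 → go right. Place as right child of 11.
Insert 21: 21 < 93 → go left; 21 < 90 → go left; 21 > 2 → go right; 21 < 79 → go left; 21 < 68 → go left; 21 < 61 → go left; 21 < 59 → go left; 21 < 58 → go left; 21 < 52 → go left; 21 < 50 → go left; 21 < 49 → go left; 21 < 33 → go left; 21 < 32 → go left; 21 < 28 → go left; 21 < 27 → go left; 21 > 11 → go right; 21 > 15 → go right. Place as right child of 15.
Insert 40: 40 < 93 → go left; 40 < 90 → go left; 40 > 2 → go right; 40 < 79 → go left; 40 < 68 → go left; 40 < 61 → go left; 40 < 59 → go left; 40 < 58 → go left; 40 < 52 → go left; 40 < 50 → go left; 40 < 49 → go left; 40 > 33 → go right. Place as right child of 33.

Path to 49: 93 → 90 → 2 → 79 → 68 → 61 → 59 → 58 → 52 → 50 → 49, which is 10 edges.

10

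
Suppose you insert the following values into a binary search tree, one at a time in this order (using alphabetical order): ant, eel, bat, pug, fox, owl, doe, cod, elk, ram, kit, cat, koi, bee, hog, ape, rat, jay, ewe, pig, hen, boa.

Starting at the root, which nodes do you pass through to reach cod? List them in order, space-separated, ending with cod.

ant: root
eel: right child of ant (depth 1)
bat: left child of eel (depth 2)
pug: right child of eel (depth 2)
fox: left child of pug (depth 3)
owl: right child of fox (depth 4)
doe: right child of bat (depth 3)
cod: left child of doe (depth 4)
elk: left child of fox (depth 4)
ram: right child of pug (depth 3)
kit: left child of owl (depth 5)
cat: left child of cod (depth 5)
koi: right child of kit (depth 6)
bee: left child of cat (depth 6)
hog: left child of kit (depth 6)
ape: left child of bat (depth 3)
rat: right child of ram (depth 4)
jay: right child of hog (depth 7)
ewe: right child of elk (depth 5)
pig: right child of owl (depth 5)
hen: left child of hog (depth 7)
boa: right child of bee (depth 7)

ant eel bat doe cod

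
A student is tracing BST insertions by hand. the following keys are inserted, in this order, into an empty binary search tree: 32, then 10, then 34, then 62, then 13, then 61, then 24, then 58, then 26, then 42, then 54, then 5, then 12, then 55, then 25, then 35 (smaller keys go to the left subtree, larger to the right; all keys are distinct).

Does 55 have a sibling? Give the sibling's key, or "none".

none

Insert 32: tree is empty, so 32 becomes the root.
Insert 10: 10 < 32 → go left. Place as left child of 32.
Insert 34: 34 > 32 → go right. Place as right child of 32.
Insert 62: 62 > 32 → go right; 62 > 34 → go right. Place as right child of 34.
Insert 13: 13 < 32 → go left; 13 > 10 → go right. Place as right child of 10.
Insert 61: 61 > 32 → go right; 61 > 34 → go right; 61 < 62 → go left. Place as left child of 62.
Insert 24: 24 < 32 → go left; 24 > 10 → go right; 24 > 13 → go right. Place as right child of 13.
Insert 58: 58 > 32 → go right; 58 > 34 → go right; 58 < 62 → go left; 58 < 61 → go left. Place as left child of 61.
Insert 26: 26 < 32 → go left; 26 > 10 → go right; 26 > 13 → go right; 26 > 24 → go right. Place as right child of 24.
Insert 42: 42 > 32 → go right; 42 > 34 → go right; 42 < 62 → go left; 42 < 61 → go left; 42 < 58 → go left. Place as left child of 58.
Insert 54: 54 > 32 → go right; 54 > 34 → go right; 54 < 62 → go left; 54 < 61 → go left; 54 < 58 → go left; 54 > 42 → go right. Place as right child of 42.
Insert 5: 5 < 32 → go left; 5 < 10 → go left. Place as left child of 10.
Insert 12: 12 < 32 → go left; 12 > 10 → go right; 12 < 13 → go left. Place as left child of 13.
Insert 55: 55 > 32 → go right; 55 > 34 → go right; 55 < 62 → go left; 55 < 61 → go left; 55 < 58 → go left; 55 > 42 → go right; 55 > 54 → go right. Place as right child of 54.
Insert 25: 25 < 32 → go left; 25 > 10 → go right; 25 > 13 → go right; 25 > 24 → go right; 25 < 26 → go left. Place as left child of 26.
Insert 35: 35 > 32 → go right; 35 > 34 → go right; 35 < 62 → go left; 35 < 61 → go left; 35 < 58 → go left; 35 < 42 → go left. Place as left child of 42.

55's parent is 54, which has only one child.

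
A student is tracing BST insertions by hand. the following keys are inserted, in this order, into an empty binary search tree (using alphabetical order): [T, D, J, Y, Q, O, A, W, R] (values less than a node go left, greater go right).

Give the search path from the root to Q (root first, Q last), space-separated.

T: root
D: left child of T (depth 1)
J: right child of D (depth 2)
Y: right child of T (depth 1)
Q: right child of J (depth 3)
O: left child of Q (depth 4)
A: left child of D (depth 2)
W: left child of Y (depth 2)
R: right child of Q (depth 4)

T D J Q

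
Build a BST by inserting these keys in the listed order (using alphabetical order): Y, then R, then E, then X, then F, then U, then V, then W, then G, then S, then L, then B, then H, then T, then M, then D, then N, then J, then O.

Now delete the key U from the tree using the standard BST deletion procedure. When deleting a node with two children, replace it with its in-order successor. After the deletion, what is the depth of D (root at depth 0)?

Resulting structure (node: left, right):
  Y: L=R, R=–
  R: L=E, R=X
  E: L=B, R=F
  X: L=U, R=–
  F: L=–, R=G
  U: L=S, R=V
  V: L=–, R=W
  W: L=–, R=–
  G: L=–, R=L
  S: L=–, R=T
  L: L=H, R=M
  B: L=–, R=D
  H: L=–, R=J
  T: L=–, R=–
  M: L=–, R=N
  D: L=–, R=–
  N: L=–, R=O
  J: L=–, R=–
  O: L=–, R=–

Delete U (two children — replace with in-order successor).
After deletion, path to D: Y → R → E → B → D.

4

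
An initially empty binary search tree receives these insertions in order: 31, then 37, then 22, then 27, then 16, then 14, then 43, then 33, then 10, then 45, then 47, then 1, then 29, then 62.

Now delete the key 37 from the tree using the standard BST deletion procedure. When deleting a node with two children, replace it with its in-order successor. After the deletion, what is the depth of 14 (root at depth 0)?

31: root
37: right child of 31 (depth 1)
22: left child of 31 (depth 1)
27: right child of 22 (depth 2)
16: left child of 22 (depth 2)
14: left child of 16 (depth 3)
43: right child of 37 (depth 2)
33: left child of 37 (depth 2)
10: left child of 14 (depth 4)
45: right child of 43 (depth 3)
47: right child of 45 (depth 4)
1: left child of 10 (depth 5)
29: right child of 27 (depth 3)
62: right child of 47 (depth 5)

Delete 37 (two children — replace with in-order successor).
After deletion, path to 14: 31 → 22 → 16 → 14.

3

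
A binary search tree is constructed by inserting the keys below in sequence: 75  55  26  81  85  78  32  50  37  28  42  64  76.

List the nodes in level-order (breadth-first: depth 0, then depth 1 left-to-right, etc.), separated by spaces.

Insert 75: tree is empty, so 75 becomes the root.
Insert 55: 55 < 75 → go left. Place as left child of 75.
Insert 26: 26 < 75 → go left; 26 < 55 → go left. Place as left child of 55.
Insert 81: 81 > 75 → go right. Place as right child of 75.
Insert 85: 85 > 75 → go right; 85 > 81 → go right. Place as right child of 81.
Insert 78: 78 > 75 → go right; 78 < 81 → go left. Place as left child of 81.
Insert 32: 32 < 75 → go left; 32 < 55 → go left; 32 > 26 → go right. Place as right child of 26.
Insert 50: 50 < 75 → go left; 50 < 55 → go left; 50 > 26 → go right; 50 > 32 → go right. Place as right child of 32.
Insert 37: 37 < 75 → go left; 37 < 55 → go left; 37 > 26 → go right; 37 > 32 → go right; 37 < 50 → go left. Place as left child of 50.
Insert 28: 28 < 75 → go left; 28 < 55 → go left; 28 > 26 → go right; 28 < 32 → go left. Place as left child of 32.
Insert 42: 42 < 75 → go left; 42 < 55 → go left; 42 > 26 → go right; 42 > 32 → go right; 42 < 50 → go left; 42 > 37 → go right. Place as right child of 37.
Insert 64: 64 < 75 → go left; 64 > 55 → go right. Place as right child of 55.
Insert 76: 76 > 75 → go right; 76 < 81 → go left; 76 < 78 → go left. Place as left child of 78.

75 55 81 26 64 78 85 32 76 28 50 37 42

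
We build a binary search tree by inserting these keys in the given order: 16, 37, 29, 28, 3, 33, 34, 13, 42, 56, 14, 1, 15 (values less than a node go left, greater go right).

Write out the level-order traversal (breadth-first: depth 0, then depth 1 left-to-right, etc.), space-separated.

16 3 37 1 13 29 42 14 28 33 56 15 34

Insert 16: tree is empty, so 16 becomes the root.
Insert 37: 37 > 16 → go right. Place as right child of 16.
Insert 29: 29 > 16 → go right; 29 < 37 → go left. Place as left child of 37.
Insert 28: 28 > 16 → go right; 28 < 37 → go left; 28 < 29 → go left. Place as left child of 29.
Insert 3: 3 < 16 → go left. Place as left child of 16.
Insert 33: 33 > 16 → go right; 33 < 37 → go left; 33 > 29 → go right. Place as right child of 29.
Insert 34: 34 > 16 → go right; 34 < 37 → go left; 34 > 29 → go right; 34 > 33 → go right. Place as right child of 33.
Insert 13: 13 < 16 → go left; 13 > 3 → go right. Place as right child of 3.
Insert 42: 42 > 16 → go right; 42 > 37 → go right. Place as right child of 37.
Insert 56: 56 > 16 → go right; 56 > 37 → go right; 56 > 42 → go right. Place as right child of 42.
Insert 14: 14 < 16 → go left; 14 > 3 → go right; 14 > 13 → go right. Place as right child of 13.
Insert 1: 1 < 16 → go left; 1 < 3 → go left. Place as left child of 3.
Insert 15: 15 < 16 → go left; 15 > 3 → go right; 15 > 13 → go right; 15 > 14 → go right. Place as right child of 14.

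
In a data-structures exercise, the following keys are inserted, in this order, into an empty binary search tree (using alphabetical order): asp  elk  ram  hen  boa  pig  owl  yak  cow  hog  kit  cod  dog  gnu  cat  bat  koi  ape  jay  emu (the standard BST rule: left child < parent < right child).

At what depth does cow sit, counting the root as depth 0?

Insert asp: tree is empty, so asp becomes the root.
Insert elk: elk > asp → go right. Place as right child of asp.
Insert ram: ram > asp → go right; ram > elk → go right. Place as right child of elk.
Insert hen: hen > asp → go right; hen > elk → go right; hen < ram → go left. Place as left child of ram.
Insert boa: boa > asp → go right; boa < elk → go left. Place as left child of elk.
Insert pig: pig > asp → go right; pig > elk → go right; pig < ram → go left; pig > hen → go right. Place as right child of hen.
Insert owl: owl > asp → go right; owl > elk → go right; owl < ram → go left; owl > hen → go right; owl < pig → go left. Place as left child of pig.
Insert yak: yak > asp → go right; yak > elk → go right; yak > ram → go right. Place as right child of ram.
Insert cow: cow > asp → go right; cow < elk → go left; cow > boa → go right. Place as right child of boa.
Insert hog: hog > asp → go right; hog > elk → go right; hog < ram → go left; hog > hen → go right; hog < pig → go left; hog < owl → go left. Place as left child of owl.
Insert kit: kit > asp → go right; kit > elk → go right; kit < ram → go left; kit > hen → go right; kit < pig → go left; kit < owl → go left; kit > hog → go right. Place as right child of hog.
Insert cod: cod > asp → go right; cod < elk → go left; cod > boa → go right; cod < cow → go left. Place as left child of cow.
Insert dog: dog > asp → go right; dog < elk → go left; dog > boa → go right; dog > cow → go right. Place as right child of cow.
Insert gnu: gnu > asp → go right; gnu > elk → go right; gnu < ram → go left; gnu < hen → go left. Place as left child of hen.
Insert cat: cat > asp → go right; cat < elk → go left; cat > boa → go right; cat < cow → go left; cat < cod → go left. Place as left child of cod.
Insert bat: bat > asp → go right; bat < elk → go left; bat < boa → go left. Place as left child of boa.
Insert koi: koi > asp → go right; koi > elk → go right; koi < ram → go left; koi > hen → go right; koi < pig → go left; koi < owl → go left; koi > hog → go right; koi > kit → go right. Place as right child of kit.
Insert ape: ape < asp → go left. Place as left child of asp.
Insert jay: jay > asp → go right; jay > elk → go right; jay < ram → go left; jay > hen → go right; jay < pig → go left; jay < owl → go left; jay > hog → go right; jay < kit → go left. Place as left child of kit.
Insert emu: emu > asp → go right; emu > elk → go right; emu < ram → go left; emu < hen → go left; emu < gnu → go left. Place as left child of gnu.

Path to cow: asp → elk → boa → cow, which is 3 edges.

3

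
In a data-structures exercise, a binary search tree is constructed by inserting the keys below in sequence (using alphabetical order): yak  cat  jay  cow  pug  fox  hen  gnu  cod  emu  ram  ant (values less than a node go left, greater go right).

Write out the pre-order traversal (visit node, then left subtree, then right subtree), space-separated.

yak: root
cat: left child of yak (depth 1)
jay: right child of cat (depth 2)
cow: left child of jay (depth 3)
pug: right child of jay (depth 3)
fox: right child of cow (depth 4)
hen: right child of fox (depth 5)
gnu: left child of hen (depth 6)
cod: left child of cow (depth 4)
emu: left child of fox (depth 5)
ram: right child of pug (depth 4)
ant: left child of cat (depth 2)

yak cat ant jay cow cod fox emu hen gnu pug ram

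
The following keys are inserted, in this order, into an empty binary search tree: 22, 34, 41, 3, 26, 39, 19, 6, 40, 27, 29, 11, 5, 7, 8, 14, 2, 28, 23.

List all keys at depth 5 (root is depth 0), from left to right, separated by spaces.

7 14 28

22: root
34: right child of 22 (depth 1)
41: right child of 34 (depth 2)
3: left child of 22 (depth 1)
26: left child of 34 (depth 2)
39: left child of 41 (depth 3)
19: right child of 3 (depth 2)
6: left child of 19 (depth 3)
40: right child of 39 (depth 4)
27: right child of 26 (depth 3)
29: right child of 27 (depth 4)
11: right child of 6 (depth 4)
5: left child of 6 (depth 4)
7: left child of 11 (depth 5)
8: right child of 7 (depth 6)
14: right child of 11 (depth 5)
2: left child of 3 (depth 2)
28: left child of 29 (depth 5)
23: left child of 26 (depth 3)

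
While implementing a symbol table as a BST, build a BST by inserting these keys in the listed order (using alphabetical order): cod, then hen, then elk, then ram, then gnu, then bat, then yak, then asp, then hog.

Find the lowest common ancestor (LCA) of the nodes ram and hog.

Resulting structure (node: left, right):
  cod: L=bat, R=hen
  hen: L=elk, R=ram
  elk: L=–, R=gnu
  ram: L=hog, R=yak
  gnu: L=–, R=–
  bat: L=asp, R=–
  yak: L=–, R=–
  asp: L=–, R=–
  hog: L=–, R=–

Path to ram: cod → hen → ram
Path to hog: cod → hen → ram → hog
ram lies on both paths and is an ancestor of the other node.

ram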